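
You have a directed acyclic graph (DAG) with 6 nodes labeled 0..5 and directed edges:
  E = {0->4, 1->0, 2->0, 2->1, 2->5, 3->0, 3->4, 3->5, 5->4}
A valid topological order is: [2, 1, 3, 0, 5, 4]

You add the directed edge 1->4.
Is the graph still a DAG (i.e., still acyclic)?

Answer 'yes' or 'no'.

Given toposort: [2, 1, 3, 0, 5, 4]
Position of 1: index 1; position of 4: index 5
New edge 1->4: forward
Forward edge: respects the existing order. Still a DAG, same toposort still valid.
Still a DAG? yes

Answer: yes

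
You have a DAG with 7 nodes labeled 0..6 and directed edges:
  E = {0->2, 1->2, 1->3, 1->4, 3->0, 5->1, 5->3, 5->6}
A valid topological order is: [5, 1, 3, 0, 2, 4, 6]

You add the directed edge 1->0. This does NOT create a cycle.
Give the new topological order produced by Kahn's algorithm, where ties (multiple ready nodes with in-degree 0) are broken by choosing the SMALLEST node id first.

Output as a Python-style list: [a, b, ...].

Old toposort: [5, 1, 3, 0, 2, 4, 6]
Added edge: 1->0
Position of 1 (1) < position of 0 (3). Old order still valid.
Run Kahn's algorithm (break ties by smallest node id):
  initial in-degrees: [2, 1, 2, 2, 1, 0, 1]
  ready (indeg=0): [5]
  pop 5: indeg[1]->0; indeg[3]->1; indeg[6]->0 | ready=[1, 6] | order so far=[5]
  pop 1: indeg[0]->1; indeg[2]->1; indeg[3]->0; indeg[4]->0 | ready=[3, 4, 6] | order so far=[5, 1]
  pop 3: indeg[0]->0 | ready=[0, 4, 6] | order so far=[5, 1, 3]
  pop 0: indeg[2]->0 | ready=[2, 4, 6] | order so far=[5, 1, 3, 0]
  pop 2: no out-edges | ready=[4, 6] | order so far=[5, 1, 3, 0, 2]
  pop 4: no out-edges | ready=[6] | order so far=[5, 1, 3, 0, 2, 4]
  pop 6: no out-edges | ready=[] | order so far=[5, 1, 3, 0, 2, 4, 6]
  Result: [5, 1, 3, 0, 2, 4, 6]

Answer: [5, 1, 3, 0, 2, 4, 6]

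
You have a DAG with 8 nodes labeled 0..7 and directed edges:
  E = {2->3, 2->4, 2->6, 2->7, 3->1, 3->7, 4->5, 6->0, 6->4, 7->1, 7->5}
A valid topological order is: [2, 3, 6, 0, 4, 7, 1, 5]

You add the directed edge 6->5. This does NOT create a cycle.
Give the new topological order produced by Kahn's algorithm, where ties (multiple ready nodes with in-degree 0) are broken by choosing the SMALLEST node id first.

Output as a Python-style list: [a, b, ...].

Old toposort: [2, 3, 6, 0, 4, 7, 1, 5]
Added edge: 6->5
Position of 6 (2) < position of 5 (7). Old order still valid.
Run Kahn's algorithm (break ties by smallest node id):
  initial in-degrees: [1, 2, 0, 1, 2, 3, 1, 2]
  ready (indeg=0): [2]
  pop 2: indeg[3]->0; indeg[4]->1; indeg[6]->0; indeg[7]->1 | ready=[3, 6] | order so far=[2]
  pop 3: indeg[1]->1; indeg[7]->0 | ready=[6, 7] | order so far=[2, 3]
  pop 6: indeg[0]->0; indeg[4]->0; indeg[5]->2 | ready=[0, 4, 7] | order so far=[2, 3, 6]
  pop 0: no out-edges | ready=[4, 7] | order so far=[2, 3, 6, 0]
  pop 4: indeg[5]->1 | ready=[7] | order so far=[2, 3, 6, 0, 4]
  pop 7: indeg[1]->0; indeg[5]->0 | ready=[1, 5] | order so far=[2, 3, 6, 0, 4, 7]
  pop 1: no out-edges | ready=[5] | order so far=[2, 3, 6, 0, 4, 7, 1]
  pop 5: no out-edges | ready=[] | order so far=[2, 3, 6, 0, 4, 7, 1, 5]
  Result: [2, 3, 6, 0, 4, 7, 1, 5]

Answer: [2, 3, 6, 0, 4, 7, 1, 5]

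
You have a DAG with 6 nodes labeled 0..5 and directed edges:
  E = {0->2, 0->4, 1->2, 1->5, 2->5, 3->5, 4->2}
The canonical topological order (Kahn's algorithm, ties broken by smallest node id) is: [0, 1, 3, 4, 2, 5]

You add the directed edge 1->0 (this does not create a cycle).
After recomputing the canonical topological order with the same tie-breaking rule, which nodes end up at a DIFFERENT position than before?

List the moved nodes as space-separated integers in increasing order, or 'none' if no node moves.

Answer: 0 1

Derivation:
Old toposort: [0, 1, 3, 4, 2, 5]
Added edge 1->0
Recompute Kahn (smallest-id tiebreak):
  initial in-degrees: [1, 0, 3, 0, 1, 3]
  ready (indeg=0): [1, 3]
  pop 1: indeg[0]->0; indeg[2]->2; indeg[5]->2 | ready=[0, 3] | order so far=[1]
  pop 0: indeg[2]->1; indeg[4]->0 | ready=[3, 4] | order so far=[1, 0]
  pop 3: indeg[5]->1 | ready=[4] | order so far=[1, 0, 3]
  pop 4: indeg[2]->0 | ready=[2] | order so far=[1, 0, 3, 4]
  pop 2: indeg[5]->0 | ready=[5] | order so far=[1, 0, 3, 4, 2]
  pop 5: no out-edges | ready=[] | order so far=[1, 0, 3, 4, 2, 5]
New canonical toposort: [1, 0, 3, 4, 2, 5]
Compare positions:
  Node 0: index 0 -> 1 (moved)
  Node 1: index 1 -> 0 (moved)
  Node 2: index 4 -> 4 (same)
  Node 3: index 2 -> 2 (same)
  Node 4: index 3 -> 3 (same)
  Node 5: index 5 -> 5 (same)
Nodes that changed position: 0 1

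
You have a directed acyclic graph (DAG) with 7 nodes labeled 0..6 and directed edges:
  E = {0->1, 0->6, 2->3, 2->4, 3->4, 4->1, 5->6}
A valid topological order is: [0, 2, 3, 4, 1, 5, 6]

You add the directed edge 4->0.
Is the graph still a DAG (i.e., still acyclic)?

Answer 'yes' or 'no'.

Answer: yes

Derivation:
Given toposort: [0, 2, 3, 4, 1, 5, 6]
Position of 4: index 3; position of 0: index 0
New edge 4->0: backward (u after v in old order)
Backward edge: old toposort is now invalid. Check if this creates a cycle.
Does 0 already reach 4? Reachable from 0: [0, 1, 6]. NO -> still a DAG (reorder needed).
Still a DAG? yes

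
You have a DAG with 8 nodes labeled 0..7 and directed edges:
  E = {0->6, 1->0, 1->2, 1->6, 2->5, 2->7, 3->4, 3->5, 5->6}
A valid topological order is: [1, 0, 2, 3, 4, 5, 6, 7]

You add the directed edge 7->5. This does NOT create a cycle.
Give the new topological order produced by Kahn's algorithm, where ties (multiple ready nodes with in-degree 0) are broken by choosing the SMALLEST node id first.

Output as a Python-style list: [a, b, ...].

Old toposort: [1, 0, 2, 3, 4, 5, 6, 7]
Added edge: 7->5
Position of 7 (7) > position of 5 (5). Must reorder: 7 must now come before 5.
Run Kahn's algorithm (break ties by smallest node id):
  initial in-degrees: [1, 0, 1, 0, 1, 3, 3, 1]
  ready (indeg=0): [1, 3]
  pop 1: indeg[0]->0; indeg[2]->0; indeg[6]->2 | ready=[0, 2, 3] | order so far=[1]
  pop 0: indeg[6]->1 | ready=[2, 3] | order so far=[1, 0]
  pop 2: indeg[5]->2; indeg[7]->0 | ready=[3, 7] | order so far=[1, 0, 2]
  pop 3: indeg[4]->0; indeg[5]->1 | ready=[4, 7] | order so far=[1, 0, 2, 3]
  pop 4: no out-edges | ready=[7] | order so far=[1, 0, 2, 3, 4]
  pop 7: indeg[5]->0 | ready=[5] | order so far=[1, 0, 2, 3, 4, 7]
  pop 5: indeg[6]->0 | ready=[6] | order so far=[1, 0, 2, 3, 4, 7, 5]
  pop 6: no out-edges | ready=[] | order so far=[1, 0, 2, 3, 4, 7, 5, 6]
  Result: [1, 0, 2, 3, 4, 7, 5, 6]

Answer: [1, 0, 2, 3, 4, 7, 5, 6]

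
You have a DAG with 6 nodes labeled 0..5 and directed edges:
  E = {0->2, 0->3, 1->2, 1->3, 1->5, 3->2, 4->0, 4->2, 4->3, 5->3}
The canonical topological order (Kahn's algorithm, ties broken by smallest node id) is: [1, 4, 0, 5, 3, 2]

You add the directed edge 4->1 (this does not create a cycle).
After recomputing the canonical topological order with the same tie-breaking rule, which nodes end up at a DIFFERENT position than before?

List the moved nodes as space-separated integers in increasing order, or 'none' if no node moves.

Old toposort: [1, 4, 0, 5, 3, 2]
Added edge 4->1
Recompute Kahn (smallest-id tiebreak):
  initial in-degrees: [1, 1, 4, 4, 0, 1]
  ready (indeg=0): [4]
  pop 4: indeg[0]->0; indeg[1]->0; indeg[2]->3; indeg[3]->3 | ready=[0, 1] | order so far=[4]
  pop 0: indeg[2]->2; indeg[3]->2 | ready=[1] | order so far=[4, 0]
  pop 1: indeg[2]->1; indeg[3]->1; indeg[5]->0 | ready=[5] | order so far=[4, 0, 1]
  pop 5: indeg[3]->0 | ready=[3] | order so far=[4, 0, 1, 5]
  pop 3: indeg[2]->0 | ready=[2] | order so far=[4, 0, 1, 5, 3]
  pop 2: no out-edges | ready=[] | order so far=[4, 0, 1, 5, 3, 2]
New canonical toposort: [4, 0, 1, 5, 3, 2]
Compare positions:
  Node 0: index 2 -> 1 (moved)
  Node 1: index 0 -> 2 (moved)
  Node 2: index 5 -> 5 (same)
  Node 3: index 4 -> 4 (same)
  Node 4: index 1 -> 0 (moved)
  Node 5: index 3 -> 3 (same)
Nodes that changed position: 0 1 4

Answer: 0 1 4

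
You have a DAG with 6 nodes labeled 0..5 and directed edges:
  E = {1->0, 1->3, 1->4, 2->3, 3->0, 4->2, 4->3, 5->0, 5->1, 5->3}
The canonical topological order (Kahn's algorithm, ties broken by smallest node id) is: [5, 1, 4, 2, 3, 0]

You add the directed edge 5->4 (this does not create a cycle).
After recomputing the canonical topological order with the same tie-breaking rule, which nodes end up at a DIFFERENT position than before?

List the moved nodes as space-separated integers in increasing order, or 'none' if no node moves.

Answer: none

Derivation:
Old toposort: [5, 1, 4, 2, 3, 0]
Added edge 5->4
Recompute Kahn (smallest-id tiebreak):
  initial in-degrees: [3, 1, 1, 4, 2, 0]
  ready (indeg=0): [5]
  pop 5: indeg[0]->2; indeg[1]->0; indeg[3]->3; indeg[4]->1 | ready=[1] | order so far=[5]
  pop 1: indeg[0]->1; indeg[3]->2; indeg[4]->0 | ready=[4] | order so far=[5, 1]
  pop 4: indeg[2]->0; indeg[3]->1 | ready=[2] | order so far=[5, 1, 4]
  pop 2: indeg[3]->0 | ready=[3] | order so far=[5, 1, 4, 2]
  pop 3: indeg[0]->0 | ready=[0] | order so far=[5, 1, 4, 2, 3]
  pop 0: no out-edges | ready=[] | order so far=[5, 1, 4, 2, 3, 0]
New canonical toposort: [5, 1, 4, 2, 3, 0]
Compare positions:
  Node 0: index 5 -> 5 (same)
  Node 1: index 1 -> 1 (same)
  Node 2: index 3 -> 3 (same)
  Node 3: index 4 -> 4 (same)
  Node 4: index 2 -> 2 (same)
  Node 5: index 0 -> 0 (same)
Nodes that changed position: none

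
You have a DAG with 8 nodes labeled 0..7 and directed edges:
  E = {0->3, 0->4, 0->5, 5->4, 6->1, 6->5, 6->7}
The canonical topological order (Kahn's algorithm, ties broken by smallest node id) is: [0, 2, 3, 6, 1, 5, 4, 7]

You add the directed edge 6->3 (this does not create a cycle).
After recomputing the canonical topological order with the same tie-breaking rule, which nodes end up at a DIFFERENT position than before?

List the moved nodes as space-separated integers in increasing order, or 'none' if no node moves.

Old toposort: [0, 2, 3, 6, 1, 5, 4, 7]
Added edge 6->3
Recompute Kahn (smallest-id tiebreak):
  initial in-degrees: [0, 1, 0, 2, 2, 2, 0, 1]
  ready (indeg=0): [0, 2, 6]
  pop 0: indeg[3]->1; indeg[4]->1; indeg[5]->1 | ready=[2, 6] | order so far=[0]
  pop 2: no out-edges | ready=[6] | order so far=[0, 2]
  pop 6: indeg[1]->0; indeg[3]->0; indeg[5]->0; indeg[7]->0 | ready=[1, 3, 5, 7] | order so far=[0, 2, 6]
  pop 1: no out-edges | ready=[3, 5, 7] | order so far=[0, 2, 6, 1]
  pop 3: no out-edges | ready=[5, 7] | order so far=[0, 2, 6, 1, 3]
  pop 5: indeg[4]->0 | ready=[4, 7] | order so far=[0, 2, 6, 1, 3, 5]
  pop 4: no out-edges | ready=[7] | order so far=[0, 2, 6, 1, 3, 5, 4]
  pop 7: no out-edges | ready=[] | order so far=[0, 2, 6, 1, 3, 5, 4, 7]
New canonical toposort: [0, 2, 6, 1, 3, 5, 4, 7]
Compare positions:
  Node 0: index 0 -> 0 (same)
  Node 1: index 4 -> 3 (moved)
  Node 2: index 1 -> 1 (same)
  Node 3: index 2 -> 4 (moved)
  Node 4: index 6 -> 6 (same)
  Node 5: index 5 -> 5 (same)
  Node 6: index 3 -> 2 (moved)
  Node 7: index 7 -> 7 (same)
Nodes that changed position: 1 3 6

Answer: 1 3 6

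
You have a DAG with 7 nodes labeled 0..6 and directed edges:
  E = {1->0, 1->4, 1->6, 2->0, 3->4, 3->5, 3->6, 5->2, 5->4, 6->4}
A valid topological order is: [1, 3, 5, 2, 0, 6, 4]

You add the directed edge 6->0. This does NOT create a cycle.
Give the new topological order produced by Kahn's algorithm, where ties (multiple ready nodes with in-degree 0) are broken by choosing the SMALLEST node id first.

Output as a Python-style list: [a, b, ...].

Old toposort: [1, 3, 5, 2, 0, 6, 4]
Added edge: 6->0
Position of 6 (5) > position of 0 (4). Must reorder: 6 must now come before 0.
Run Kahn's algorithm (break ties by smallest node id):
  initial in-degrees: [3, 0, 1, 0, 4, 1, 2]
  ready (indeg=0): [1, 3]
  pop 1: indeg[0]->2; indeg[4]->3; indeg[6]->1 | ready=[3] | order so far=[1]
  pop 3: indeg[4]->2; indeg[5]->0; indeg[6]->0 | ready=[5, 6] | order so far=[1, 3]
  pop 5: indeg[2]->0; indeg[4]->1 | ready=[2, 6] | order so far=[1, 3, 5]
  pop 2: indeg[0]->1 | ready=[6] | order so far=[1, 3, 5, 2]
  pop 6: indeg[0]->0; indeg[4]->0 | ready=[0, 4] | order so far=[1, 3, 5, 2, 6]
  pop 0: no out-edges | ready=[4] | order so far=[1, 3, 5, 2, 6, 0]
  pop 4: no out-edges | ready=[] | order so far=[1, 3, 5, 2, 6, 0, 4]
  Result: [1, 3, 5, 2, 6, 0, 4]

Answer: [1, 3, 5, 2, 6, 0, 4]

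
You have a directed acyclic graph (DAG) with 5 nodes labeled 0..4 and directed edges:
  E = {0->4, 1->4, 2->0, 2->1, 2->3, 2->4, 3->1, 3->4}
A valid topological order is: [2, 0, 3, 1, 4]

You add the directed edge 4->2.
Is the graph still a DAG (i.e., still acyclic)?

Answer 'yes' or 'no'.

Answer: no

Derivation:
Given toposort: [2, 0, 3, 1, 4]
Position of 4: index 4; position of 2: index 0
New edge 4->2: backward (u after v in old order)
Backward edge: old toposort is now invalid. Check if this creates a cycle.
Does 2 already reach 4? Reachable from 2: [0, 1, 2, 3, 4]. YES -> cycle!
Still a DAG? no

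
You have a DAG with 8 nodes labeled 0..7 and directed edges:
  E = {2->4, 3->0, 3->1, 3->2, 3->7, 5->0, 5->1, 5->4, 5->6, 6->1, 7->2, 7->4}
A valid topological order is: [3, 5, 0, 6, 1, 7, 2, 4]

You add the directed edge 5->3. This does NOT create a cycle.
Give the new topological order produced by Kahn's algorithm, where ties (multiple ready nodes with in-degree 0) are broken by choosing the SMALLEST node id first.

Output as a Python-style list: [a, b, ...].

Old toposort: [3, 5, 0, 6, 1, 7, 2, 4]
Added edge: 5->3
Position of 5 (1) > position of 3 (0). Must reorder: 5 must now come before 3.
Run Kahn's algorithm (break ties by smallest node id):
  initial in-degrees: [2, 3, 2, 1, 3, 0, 1, 1]
  ready (indeg=0): [5]
  pop 5: indeg[0]->1; indeg[1]->2; indeg[3]->0; indeg[4]->2; indeg[6]->0 | ready=[3, 6] | order so far=[5]
  pop 3: indeg[0]->0; indeg[1]->1; indeg[2]->1; indeg[7]->0 | ready=[0, 6, 7] | order so far=[5, 3]
  pop 0: no out-edges | ready=[6, 7] | order so far=[5, 3, 0]
  pop 6: indeg[1]->0 | ready=[1, 7] | order so far=[5, 3, 0, 6]
  pop 1: no out-edges | ready=[7] | order so far=[5, 3, 0, 6, 1]
  pop 7: indeg[2]->0; indeg[4]->1 | ready=[2] | order so far=[5, 3, 0, 6, 1, 7]
  pop 2: indeg[4]->0 | ready=[4] | order so far=[5, 3, 0, 6, 1, 7, 2]
  pop 4: no out-edges | ready=[] | order so far=[5, 3, 0, 6, 1, 7, 2, 4]
  Result: [5, 3, 0, 6, 1, 7, 2, 4]

Answer: [5, 3, 0, 6, 1, 7, 2, 4]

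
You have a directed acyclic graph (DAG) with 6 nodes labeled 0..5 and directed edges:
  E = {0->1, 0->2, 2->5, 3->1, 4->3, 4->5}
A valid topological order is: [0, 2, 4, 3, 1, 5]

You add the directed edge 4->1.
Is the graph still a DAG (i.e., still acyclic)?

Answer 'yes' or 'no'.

Given toposort: [0, 2, 4, 3, 1, 5]
Position of 4: index 2; position of 1: index 4
New edge 4->1: forward
Forward edge: respects the existing order. Still a DAG, same toposort still valid.
Still a DAG? yes

Answer: yes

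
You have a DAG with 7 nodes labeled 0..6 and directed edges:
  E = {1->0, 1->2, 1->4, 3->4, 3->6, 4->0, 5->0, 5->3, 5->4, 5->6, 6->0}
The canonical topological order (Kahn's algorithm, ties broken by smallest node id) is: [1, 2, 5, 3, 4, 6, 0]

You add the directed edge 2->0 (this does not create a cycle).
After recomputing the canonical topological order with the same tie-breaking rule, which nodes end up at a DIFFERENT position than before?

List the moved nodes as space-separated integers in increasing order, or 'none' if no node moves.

Old toposort: [1, 2, 5, 3, 4, 6, 0]
Added edge 2->0
Recompute Kahn (smallest-id tiebreak):
  initial in-degrees: [5, 0, 1, 1, 3, 0, 2]
  ready (indeg=0): [1, 5]
  pop 1: indeg[0]->4; indeg[2]->0; indeg[4]->2 | ready=[2, 5] | order so far=[1]
  pop 2: indeg[0]->3 | ready=[5] | order so far=[1, 2]
  pop 5: indeg[0]->2; indeg[3]->0; indeg[4]->1; indeg[6]->1 | ready=[3] | order so far=[1, 2, 5]
  pop 3: indeg[4]->0; indeg[6]->0 | ready=[4, 6] | order so far=[1, 2, 5, 3]
  pop 4: indeg[0]->1 | ready=[6] | order so far=[1, 2, 5, 3, 4]
  pop 6: indeg[0]->0 | ready=[0] | order so far=[1, 2, 5, 3, 4, 6]
  pop 0: no out-edges | ready=[] | order so far=[1, 2, 5, 3, 4, 6, 0]
New canonical toposort: [1, 2, 5, 3, 4, 6, 0]
Compare positions:
  Node 0: index 6 -> 6 (same)
  Node 1: index 0 -> 0 (same)
  Node 2: index 1 -> 1 (same)
  Node 3: index 3 -> 3 (same)
  Node 4: index 4 -> 4 (same)
  Node 5: index 2 -> 2 (same)
  Node 6: index 5 -> 5 (same)
Nodes that changed position: none

Answer: none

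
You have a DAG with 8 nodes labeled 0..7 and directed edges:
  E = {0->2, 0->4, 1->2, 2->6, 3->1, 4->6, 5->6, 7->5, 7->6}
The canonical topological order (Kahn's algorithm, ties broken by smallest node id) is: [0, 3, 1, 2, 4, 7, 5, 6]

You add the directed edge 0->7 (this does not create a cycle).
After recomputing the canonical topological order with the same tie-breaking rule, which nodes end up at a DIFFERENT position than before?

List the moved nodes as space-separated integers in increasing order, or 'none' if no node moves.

Answer: none

Derivation:
Old toposort: [0, 3, 1, 2, 4, 7, 5, 6]
Added edge 0->7
Recompute Kahn (smallest-id tiebreak):
  initial in-degrees: [0, 1, 2, 0, 1, 1, 4, 1]
  ready (indeg=0): [0, 3]
  pop 0: indeg[2]->1; indeg[4]->0; indeg[7]->0 | ready=[3, 4, 7] | order so far=[0]
  pop 3: indeg[1]->0 | ready=[1, 4, 7] | order so far=[0, 3]
  pop 1: indeg[2]->0 | ready=[2, 4, 7] | order so far=[0, 3, 1]
  pop 2: indeg[6]->3 | ready=[4, 7] | order so far=[0, 3, 1, 2]
  pop 4: indeg[6]->2 | ready=[7] | order so far=[0, 3, 1, 2, 4]
  pop 7: indeg[5]->0; indeg[6]->1 | ready=[5] | order so far=[0, 3, 1, 2, 4, 7]
  pop 5: indeg[6]->0 | ready=[6] | order so far=[0, 3, 1, 2, 4, 7, 5]
  pop 6: no out-edges | ready=[] | order so far=[0, 3, 1, 2, 4, 7, 5, 6]
New canonical toposort: [0, 3, 1, 2, 4, 7, 5, 6]
Compare positions:
  Node 0: index 0 -> 0 (same)
  Node 1: index 2 -> 2 (same)
  Node 2: index 3 -> 3 (same)
  Node 3: index 1 -> 1 (same)
  Node 4: index 4 -> 4 (same)
  Node 5: index 6 -> 6 (same)
  Node 6: index 7 -> 7 (same)
  Node 7: index 5 -> 5 (same)
Nodes that changed position: none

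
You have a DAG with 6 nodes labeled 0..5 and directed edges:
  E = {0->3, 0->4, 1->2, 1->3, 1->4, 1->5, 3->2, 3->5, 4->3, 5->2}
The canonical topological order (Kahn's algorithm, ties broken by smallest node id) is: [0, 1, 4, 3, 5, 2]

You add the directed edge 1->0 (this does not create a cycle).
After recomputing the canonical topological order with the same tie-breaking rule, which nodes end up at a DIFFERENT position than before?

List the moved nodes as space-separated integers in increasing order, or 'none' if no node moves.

Answer: 0 1

Derivation:
Old toposort: [0, 1, 4, 3, 5, 2]
Added edge 1->0
Recompute Kahn (smallest-id tiebreak):
  initial in-degrees: [1, 0, 3, 3, 2, 2]
  ready (indeg=0): [1]
  pop 1: indeg[0]->0; indeg[2]->2; indeg[3]->2; indeg[4]->1; indeg[5]->1 | ready=[0] | order so far=[1]
  pop 0: indeg[3]->1; indeg[4]->0 | ready=[4] | order so far=[1, 0]
  pop 4: indeg[3]->0 | ready=[3] | order so far=[1, 0, 4]
  pop 3: indeg[2]->1; indeg[5]->0 | ready=[5] | order so far=[1, 0, 4, 3]
  pop 5: indeg[2]->0 | ready=[2] | order so far=[1, 0, 4, 3, 5]
  pop 2: no out-edges | ready=[] | order so far=[1, 0, 4, 3, 5, 2]
New canonical toposort: [1, 0, 4, 3, 5, 2]
Compare positions:
  Node 0: index 0 -> 1 (moved)
  Node 1: index 1 -> 0 (moved)
  Node 2: index 5 -> 5 (same)
  Node 3: index 3 -> 3 (same)
  Node 4: index 2 -> 2 (same)
  Node 5: index 4 -> 4 (same)
Nodes that changed position: 0 1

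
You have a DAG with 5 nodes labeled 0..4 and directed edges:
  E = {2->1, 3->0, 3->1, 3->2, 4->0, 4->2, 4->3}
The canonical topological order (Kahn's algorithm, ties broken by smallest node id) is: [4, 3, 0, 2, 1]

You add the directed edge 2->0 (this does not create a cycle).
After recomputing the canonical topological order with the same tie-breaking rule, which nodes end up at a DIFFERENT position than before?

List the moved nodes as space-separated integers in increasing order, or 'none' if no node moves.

Answer: 0 2

Derivation:
Old toposort: [4, 3, 0, 2, 1]
Added edge 2->0
Recompute Kahn (smallest-id tiebreak):
  initial in-degrees: [3, 2, 2, 1, 0]
  ready (indeg=0): [4]
  pop 4: indeg[0]->2; indeg[2]->1; indeg[3]->0 | ready=[3] | order so far=[4]
  pop 3: indeg[0]->1; indeg[1]->1; indeg[2]->0 | ready=[2] | order so far=[4, 3]
  pop 2: indeg[0]->0; indeg[1]->0 | ready=[0, 1] | order so far=[4, 3, 2]
  pop 0: no out-edges | ready=[1] | order so far=[4, 3, 2, 0]
  pop 1: no out-edges | ready=[] | order so far=[4, 3, 2, 0, 1]
New canonical toposort: [4, 3, 2, 0, 1]
Compare positions:
  Node 0: index 2 -> 3 (moved)
  Node 1: index 4 -> 4 (same)
  Node 2: index 3 -> 2 (moved)
  Node 3: index 1 -> 1 (same)
  Node 4: index 0 -> 0 (same)
Nodes that changed position: 0 2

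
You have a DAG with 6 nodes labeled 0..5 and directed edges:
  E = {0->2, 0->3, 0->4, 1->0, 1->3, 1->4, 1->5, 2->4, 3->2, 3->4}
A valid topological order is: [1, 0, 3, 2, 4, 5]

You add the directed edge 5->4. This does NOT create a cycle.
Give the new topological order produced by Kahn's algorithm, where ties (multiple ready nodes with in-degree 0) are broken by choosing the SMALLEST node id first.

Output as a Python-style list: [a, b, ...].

Old toposort: [1, 0, 3, 2, 4, 5]
Added edge: 5->4
Position of 5 (5) > position of 4 (4). Must reorder: 5 must now come before 4.
Run Kahn's algorithm (break ties by smallest node id):
  initial in-degrees: [1, 0, 2, 2, 5, 1]
  ready (indeg=0): [1]
  pop 1: indeg[0]->0; indeg[3]->1; indeg[4]->4; indeg[5]->0 | ready=[0, 5] | order so far=[1]
  pop 0: indeg[2]->1; indeg[3]->0; indeg[4]->3 | ready=[3, 5] | order so far=[1, 0]
  pop 3: indeg[2]->0; indeg[4]->2 | ready=[2, 5] | order so far=[1, 0, 3]
  pop 2: indeg[4]->1 | ready=[5] | order so far=[1, 0, 3, 2]
  pop 5: indeg[4]->0 | ready=[4] | order so far=[1, 0, 3, 2, 5]
  pop 4: no out-edges | ready=[] | order so far=[1, 0, 3, 2, 5, 4]
  Result: [1, 0, 3, 2, 5, 4]

Answer: [1, 0, 3, 2, 5, 4]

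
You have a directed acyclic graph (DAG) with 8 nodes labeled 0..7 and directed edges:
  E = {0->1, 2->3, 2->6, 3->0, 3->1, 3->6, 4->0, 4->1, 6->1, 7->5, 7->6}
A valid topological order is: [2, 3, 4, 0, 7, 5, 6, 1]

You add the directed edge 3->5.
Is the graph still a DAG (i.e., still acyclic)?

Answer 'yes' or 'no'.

Answer: yes

Derivation:
Given toposort: [2, 3, 4, 0, 7, 5, 6, 1]
Position of 3: index 1; position of 5: index 5
New edge 3->5: forward
Forward edge: respects the existing order. Still a DAG, same toposort still valid.
Still a DAG? yes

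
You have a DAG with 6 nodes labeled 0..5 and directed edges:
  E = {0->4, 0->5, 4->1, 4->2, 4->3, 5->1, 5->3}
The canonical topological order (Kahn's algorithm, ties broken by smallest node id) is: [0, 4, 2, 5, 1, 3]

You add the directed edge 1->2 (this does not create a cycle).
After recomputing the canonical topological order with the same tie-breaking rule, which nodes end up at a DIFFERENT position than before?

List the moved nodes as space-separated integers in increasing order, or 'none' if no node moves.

Answer: 1 2 5

Derivation:
Old toposort: [0, 4, 2, 5, 1, 3]
Added edge 1->2
Recompute Kahn (smallest-id tiebreak):
  initial in-degrees: [0, 2, 2, 2, 1, 1]
  ready (indeg=0): [0]
  pop 0: indeg[4]->0; indeg[5]->0 | ready=[4, 5] | order so far=[0]
  pop 4: indeg[1]->1; indeg[2]->1; indeg[3]->1 | ready=[5] | order so far=[0, 4]
  pop 5: indeg[1]->0; indeg[3]->0 | ready=[1, 3] | order so far=[0, 4, 5]
  pop 1: indeg[2]->0 | ready=[2, 3] | order so far=[0, 4, 5, 1]
  pop 2: no out-edges | ready=[3] | order so far=[0, 4, 5, 1, 2]
  pop 3: no out-edges | ready=[] | order so far=[0, 4, 5, 1, 2, 3]
New canonical toposort: [0, 4, 5, 1, 2, 3]
Compare positions:
  Node 0: index 0 -> 0 (same)
  Node 1: index 4 -> 3 (moved)
  Node 2: index 2 -> 4 (moved)
  Node 3: index 5 -> 5 (same)
  Node 4: index 1 -> 1 (same)
  Node 5: index 3 -> 2 (moved)
Nodes that changed position: 1 2 5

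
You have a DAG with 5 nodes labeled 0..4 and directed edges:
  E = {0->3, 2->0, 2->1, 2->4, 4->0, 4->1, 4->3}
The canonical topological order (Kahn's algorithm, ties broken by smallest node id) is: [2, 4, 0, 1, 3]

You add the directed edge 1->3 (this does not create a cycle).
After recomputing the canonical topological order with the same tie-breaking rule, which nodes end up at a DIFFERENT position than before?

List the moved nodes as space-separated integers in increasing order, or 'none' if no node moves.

Old toposort: [2, 4, 0, 1, 3]
Added edge 1->3
Recompute Kahn (smallest-id tiebreak):
  initial in-degrees: [2, 2, 0, 3, 1]
  ready (indeg=0): [2]
  pop 2: indeg[0]->1; indeg[1]->1; indeg[4]->0 | ready=[4] | order so far=[2]
  pop 4: indeg[0]->0; indeg[1]->0; indeg[3]->2 | ready=[0, 1] | order so far=[2, 4]
  pop 0: indeg[3]->1 | ready=[1] | order so far=[2, 4, 0]
  pop 1: indeg[3]->0 | ready=[3] | order so far=[2, 4, 0, 1]
  pop 3: no out-edges | ready=[] | order so far=[2, 4, 0, 1, 3]
New canonical toposort: [2, 4, 0, 1, 3]
Compare positions:
  Node 0: index 2 -> 2 (same)
  Node 1: index 3 -> 3 (same)
  Node 2: index 0 -> 0 (same)
  Node 3: index 4 -> 4 (same)
  Node 4: index 1 -> 1 (same)
Nodes that changed position: none

Answer: none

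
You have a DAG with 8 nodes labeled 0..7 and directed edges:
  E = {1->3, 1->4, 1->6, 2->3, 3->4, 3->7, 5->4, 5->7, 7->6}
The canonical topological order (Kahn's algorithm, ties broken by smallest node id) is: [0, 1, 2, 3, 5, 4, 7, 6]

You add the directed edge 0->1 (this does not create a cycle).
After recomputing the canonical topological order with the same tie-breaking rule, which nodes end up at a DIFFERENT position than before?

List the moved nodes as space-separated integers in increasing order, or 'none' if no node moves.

Answer: none

Derivation:
Old toposort: [0, 1, 2, 3, 5, 4, 7, 6]
Added edge 0->1
Recompute Kahn (smallest-id tiebreak):
  initial in-degrees: [0, 1, 0, 2, 3, 0, 2, 2]
  ready (indeg=0): [0, 2, 5]
  pop 0: indeg[1]->0 | ready=[1, 2, 5] | order so far=[0]
  pop 1: indeg[3]->1; indeg[4]->2; indeg[6]->1 | ready=[2, 5] | order so far=[0, 1]
  pop 2: indeg[3]->0 | ready=[3, 5] | order so far=[0, 1, 2]
  pop 3: indeg[4]->1; indeg[7]->1 | ready=[5] | order so far=[0, 1, 2, 3]
  pop 5: indeg[4]->0; indeg[7]->0 | ready=[4, 7] | order so far=[0, 1, 2, 3, 5]
  pop 4: no out-edges | ready=[7] | order so far=[0, 1, 2, 3, 5, 4]
  pop 7: indeg[6]->0 | ready=[6] | order so far=[0, 1, 2, 3, 5, 4, 7]
  pop 6: no out-edges | ready=[] | order so far=[0, 1, 2, 3, 5, 4, 7, 6]
New canonical toposort: [0, 1, 2, 3, 5, 4, 7, 6]
Compare positions:
  Node 0: index 0 -> 0 (same)
  Node 1: index 1 -> 1 (same)
  Node 2: index 2 -> 2 (same)
  Node 3: index 3 -> 3 (same)
  Node 4: index 5 -> 5 (same)
  Node 5: index 4 -> 4 (same)
  Node 6: index 7 -> 7 (same)
  Node 7: index 6 -> 6 (same)
Nodes that changed position: none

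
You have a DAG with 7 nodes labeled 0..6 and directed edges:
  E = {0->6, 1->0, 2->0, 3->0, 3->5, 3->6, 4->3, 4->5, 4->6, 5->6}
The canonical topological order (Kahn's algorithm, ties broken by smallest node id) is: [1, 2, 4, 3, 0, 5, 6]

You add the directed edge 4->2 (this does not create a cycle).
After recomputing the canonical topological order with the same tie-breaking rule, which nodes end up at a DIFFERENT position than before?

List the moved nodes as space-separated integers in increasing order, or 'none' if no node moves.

Old toposort: [1, 2, 4, 3, 0, 5, 6]
Added edge 4->2
Recompute Kahn (smallest-id tiebreak):
  initial in-degrees: [3, 0, 1, 1, 0, 2, 4]
  ready (indeg=0): [1, 4]
  pop 1: indeg[0]->2 | ready=[4] | order so far=[1]
  pop 4: indeg[2]->0; indeg[3]->0; indeg[5]->1; indeg[6]->3 | ready=[2, 3] | order so far=[1, 4]
  pop 2: indeg[0]->1 | ready=[3] | order so far=[1, 4, 2]
  pop 3: indeg[0]->0; indeg[5]->0; indeg[6]->2 | ready=[0, 5] | order so far=[1, 4, 2, 3]
  pop 0: indeg[6]->1 | ready=[5] | order so far=[1, 4, 2, 3, 0]
  pop 5: indeg[6]->0 | ready=[6] | order so far=[1, 4, 2, 3, 0, 5]
  pop 6: no out-edges | ready=[] | order so far=[1, 4, 2, 3, 0, 5, 6]
New canonical toposort: [1, 4, 2, 3, 0, 5, 6]
Compare positions:
  Node 0: index 4 -> 4 (same)
  Node 1: index 0 -> 0 (same)
  Node 2: index 1 -> 2 (moved)
  Node 3: index 3 -> 3 (same)
  Node 4: index 2 -> 1 (moved)
  Node 5: index 5 -> 5 (same)
  Node 6: index 6 -> 6 (same)
Nodes that changed position: 2 4

Answer: 2 4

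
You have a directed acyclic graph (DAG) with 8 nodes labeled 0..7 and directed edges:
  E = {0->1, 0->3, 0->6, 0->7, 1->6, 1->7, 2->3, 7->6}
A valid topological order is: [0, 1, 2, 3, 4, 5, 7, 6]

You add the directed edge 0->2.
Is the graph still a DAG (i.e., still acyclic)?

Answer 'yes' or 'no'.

Answer: yes

Derivation:
Given toposort: [0, 1, 2, 3, 4, 5, 7, 6]
Position of 0: index 0; position of 2: index 2
New edge 0->2: forward
Forward edge: respects the existing order. Still a DAG, same toposort still valid.
Still a DAG? yes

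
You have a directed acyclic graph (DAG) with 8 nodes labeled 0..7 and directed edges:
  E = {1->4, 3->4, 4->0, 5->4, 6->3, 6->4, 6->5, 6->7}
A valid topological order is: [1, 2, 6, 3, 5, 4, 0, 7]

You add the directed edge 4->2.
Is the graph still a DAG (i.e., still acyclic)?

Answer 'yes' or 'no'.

Answer: yes

Derivation:
Given toposort: [1, 2, 6, 3, 5, 4, 0, 7]
Position of 4: index 5; position of 2: index 1
New edge 4->2: backward (u after v in old order)
Backward edge: old toposort is now invalid. Check if this creates a cycle.
Does 2 already reach 4? Reachable from 2: [2]. NO -> still a DAG (reorder needed).
Still a DAG? yes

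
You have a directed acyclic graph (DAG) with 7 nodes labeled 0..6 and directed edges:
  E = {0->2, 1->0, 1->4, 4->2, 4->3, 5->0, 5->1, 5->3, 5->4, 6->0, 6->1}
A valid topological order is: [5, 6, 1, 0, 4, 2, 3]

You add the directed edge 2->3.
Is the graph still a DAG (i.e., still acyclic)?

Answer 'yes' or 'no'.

Given toposort: [5, 6, 1, 0, 4, 2, 3]
Position of 2: index 5; position of 3: index 6
New edge 2->3: forward
Forward edge: respects the existing order. Still a DAG, same toposort still valid.
Still a DAG? yes

Answer: yes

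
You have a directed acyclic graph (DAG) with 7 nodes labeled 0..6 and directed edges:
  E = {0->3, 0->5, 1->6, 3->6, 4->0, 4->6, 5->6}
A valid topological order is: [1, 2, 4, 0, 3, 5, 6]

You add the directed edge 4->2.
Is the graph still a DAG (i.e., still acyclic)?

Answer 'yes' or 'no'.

Given toposort: [1, 2, 4, 0, 3, 5, 6]
Position of 4: index 2; position of 2: index 1
New edge 4->2: backward (u after v in old order)
Backward edge: old toposort is now invalid. Check if this creates a cycle.
Does 2 already reach 4? Reachable from 2: [2]. NO -> still a DAG (reorder needed).
Still a DAG? yes

Answer: yes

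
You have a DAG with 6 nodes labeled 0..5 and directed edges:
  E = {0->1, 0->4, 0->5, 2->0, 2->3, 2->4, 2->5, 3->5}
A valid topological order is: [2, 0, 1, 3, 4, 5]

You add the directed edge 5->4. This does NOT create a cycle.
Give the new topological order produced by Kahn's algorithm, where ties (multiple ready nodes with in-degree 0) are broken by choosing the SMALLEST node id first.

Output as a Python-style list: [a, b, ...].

Answer: [2, 0, 1, 3, 5, 4]

Derivation:
Old toposort: [2, 0, 1, 3, 4, 5]
Added edge: 5->4
Position of 5 (5) > position of 4 (4). Must reorder: 5 must now come before 4.
Run Kahn's algorithm (break ties by smallest node id):
  initial in-degrees: [1, 1, 0, 1, 3, 3]
  ready (indeg=0): [2]
  pop 2: indeg[0]->0; indeg[3]->0; indeg[4]->2; indeg[5]->2 | ready=[0, 3] | order so far=[2]
  pop 0: indeg[1]->0; indeg[4]->1; indeg[5]->1 | ready=[1, 3] | order so far=[2, 0]
  pop 1: no out-edges | ready=[3] | order so far=[2, 0, 1]
  pop 3: indeg[5]->0 | ready=[5] | order so far=[2, 0, 1, 3]
  pop 5: indeg[4]->0 | ready=[4] | order so far=[2, 0, 1, 3, 5]
  pop 4: no out-edges | ready=[] | order so far=[2, 0, 1, 3, 5, 4]
  Result: [2, 0, 1, 3, 5, 4]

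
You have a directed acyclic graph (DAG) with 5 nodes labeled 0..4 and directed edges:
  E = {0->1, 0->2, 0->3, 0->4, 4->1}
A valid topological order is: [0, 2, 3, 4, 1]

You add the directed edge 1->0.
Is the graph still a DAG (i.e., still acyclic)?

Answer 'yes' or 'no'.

Given toposort: [0, 2, 3, 4, 1]
Position of 1: index 4; position of 0: index 0
New edge 1->0: backward (u after v in old order)
Backward edge: old toposort is now invalid. Check if this creates a cycle.
Does 0 already reach 1? Reachable from 0: [0, 1, 2, 3, 4]. YES -> cycle!
Still a DAG? no

Answer: no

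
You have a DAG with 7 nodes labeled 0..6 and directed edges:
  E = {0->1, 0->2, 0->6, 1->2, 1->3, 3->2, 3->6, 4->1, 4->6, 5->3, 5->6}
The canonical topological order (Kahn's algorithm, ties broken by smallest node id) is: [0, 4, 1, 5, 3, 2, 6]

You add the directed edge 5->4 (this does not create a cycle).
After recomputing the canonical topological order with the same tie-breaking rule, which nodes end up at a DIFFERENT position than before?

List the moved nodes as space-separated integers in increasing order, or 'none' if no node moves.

Old toposort: [0, 4, 1, 5, 3, 2, 6]
Added edge 5->4
Recompute Kahn (smallest-id tiebreak):
  initial in-degrees: [0, 2, 3, 2, 1, 0, 4]
  ready (indeg=0): [0, 5]
  pop 0: indeg[1]->1; indeg[2]->2; indeg[6]->3 | ready=[5] | order so far=[0]
  pop 5: indeg[3]->1; indeg[4]->0; indeg[6]->2 | ready=[4] | order so far=[0, 5]
  pop 4: indeg[1]->0; indeg[6]->1 | ready=[1] | order so far=[0, 5, 4]
  pop 1: indeg[2]->1; indeg[3]->0 | ready=[3] | order so far=[0, 5, 4, 1]
  pop 3: indeg[2]->0; indeg[6]->0 | ready=[2, 6] | order so far=[0, 5, 4, 1, 3]
  pop 2: no out-edges | ready=[6] | order so far=[0, 5, 4, 1, 3, 2]
  pop 6: no out-edges | ready=[] | order so far=[0, 5, 4, 1, 3, 2, 6]
New canonical toposort: [0, 5, 4, 1, 3, 2, 6]
Compare positions:
  Node 0: index 0 -> 0 (same)
  Node 1: index 2 -> 3 (moved)
  Node 2: index 5 -> 5 (same)
  Node 3: index 4 -> 4 (same)
  Node 4: index 1 -> 2 (moved)
  Node 5: index 3 -> 1 (moved)
  Node 6: index 6 -> 6 (same)
Nodes that changed position: 1 4 5

Answer: 1 4 5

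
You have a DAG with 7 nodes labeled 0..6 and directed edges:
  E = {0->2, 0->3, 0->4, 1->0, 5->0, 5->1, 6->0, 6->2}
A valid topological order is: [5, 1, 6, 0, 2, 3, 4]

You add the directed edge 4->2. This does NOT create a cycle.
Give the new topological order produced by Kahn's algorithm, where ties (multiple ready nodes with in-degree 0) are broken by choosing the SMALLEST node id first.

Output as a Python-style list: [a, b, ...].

Answer: [5, 1, 6, 0, 3, 4, 2]

Derivation:
Old toposort: [5, 1, 6, 0, 2, 3, 4]
Added edge: 4->2
Position of 4 (6) > position of 2 (4). Must reorder: 4 must now come before 2.
Run Kahn's algorithm (break ties by smallest node id):
  initial in-degrees: [3, 1, 3, 1, 1, 0, 0]
  ready (indeg=0): [5, 6]
  pop 5: indeg[0]->2; indeg[1]->0 | ready=[1, 6] | order so far=[5]
  pop 1: indeg[0]->1 | ready=[6] | order so far=[5, 1]
  pop 6: indeg[0]->0; indeg[2]->2 | ready=[0] | order so far=[5, 1, 6]
  pop 0: indeg[2]->1; indeg[3]->0; indeg[4]->0 | ready=[3, 4] | order so far=[5, 1, 6, 0]
  pop 3: no out-edges | ready=[4] | order so far=[5, 1, 6, 0, 3]
  pop 4: indeg[2]->0 | ready=[2] | order so far=[5, 1, 6, 0, 3, 4]
  pop 2: no out-edges | ready=[] | order so far=[5, 1, 6, 0, 3, 4, 2]
  Result: [5, 1, 6, 0, 3, 4, 2]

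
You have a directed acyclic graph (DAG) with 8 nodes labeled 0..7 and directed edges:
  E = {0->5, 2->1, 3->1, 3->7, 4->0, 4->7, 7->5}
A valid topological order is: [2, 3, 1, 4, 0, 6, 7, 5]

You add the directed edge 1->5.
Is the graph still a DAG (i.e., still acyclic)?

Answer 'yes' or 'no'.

Answer: yes

Derivation:
Given toposort: [2, 3, 1, 4, 0, 6, 7, 5]
Position of 1: index 2; position of 5: index 7
New edge 1->5: forward
Forward edge: respects the existing order. Still a DAG, same toposort still valid.
Still a DAG? yes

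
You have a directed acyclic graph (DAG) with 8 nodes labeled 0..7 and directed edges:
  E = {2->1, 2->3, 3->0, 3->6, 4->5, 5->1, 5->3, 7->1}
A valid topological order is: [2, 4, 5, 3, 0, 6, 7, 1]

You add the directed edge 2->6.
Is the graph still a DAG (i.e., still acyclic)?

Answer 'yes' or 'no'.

Answer: yes

Derivation:
Given toposort: [2, 4, 5, 3, 0, 6, 7, 1]
Position of 2: index 0; position of 6: index 5
New edge 2->6: forward
Forward edge: respects the existing order. Still a DAG, same toposort still valid.
Still a DAG? yes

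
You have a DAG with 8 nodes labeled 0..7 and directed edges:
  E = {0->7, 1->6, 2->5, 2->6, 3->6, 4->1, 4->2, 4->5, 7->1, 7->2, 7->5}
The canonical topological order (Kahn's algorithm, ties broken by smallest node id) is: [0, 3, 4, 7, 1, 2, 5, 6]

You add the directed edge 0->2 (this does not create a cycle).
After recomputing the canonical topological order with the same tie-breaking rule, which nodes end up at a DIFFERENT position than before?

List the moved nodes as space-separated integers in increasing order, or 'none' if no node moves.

Answer: none

Derivation:
Old toposort: [0, 3, 4, 7, 1, 2, 5, 6]
Added edge 0->2
Recompute Kahn (smallest-id tiebreak):
  initial in-degrees: [0, 2, 3, 0, 0, 3, 3, 1]
  ready (indeg=0): [0, 3, 4]
  pop 0: indeg[2]->2; indeg[7]->0 | ready=[3, 4, 7] | order so far=[0]
  pop 3: indeg[6]->2 | ready=[4, 7] | order so far=[0, 3]
  pop 4: indeg[1]->1; indeg[2]->1; indeg[5]->2 | ready=[7] | order so far=[0, 3, 4]
  pop 7: indeg[1]->0; indeg[2]->0; indeg[5]->1 | ready=[1, 2] | order so far=[0, 3, 4, 7]
  pop 1: indeg[6]->1 | ready=[2] | order so far=[0, 3, 4, 7, 1]
  pop 2: indeg[5]->0; indeg[6]->0 | ready=[5, 6] | order so far=[0, 3, 4, 7, 1, 2]
  pop 5: no out-edges | ready=[6] | order so far=[0, 3, 4, 7, 1, 2, 5]
  pop 6: no out-edges | ready=[] | order so far=[0, 3, 4, 7, 1, 2, 5, 6]
New canonical toposort: [0, 3, 4, 7, 1, 2, 5, 6]
Compare positions:
  Node 0: index 0 -> 0 (same)
  Node 1: index 4 -> 4 (same)
  Node 2: index 5 -> 5 (same)
  Node 3: index 1 -> 1 (same)
  Node 4: index 2 -> 2 (same)
  Node 5: index 6 -> 6 (same)
  Node 6: index 7 -> 7 (same)
  Node 7: index 3 -> 3 (same)
Nodes that changed position: none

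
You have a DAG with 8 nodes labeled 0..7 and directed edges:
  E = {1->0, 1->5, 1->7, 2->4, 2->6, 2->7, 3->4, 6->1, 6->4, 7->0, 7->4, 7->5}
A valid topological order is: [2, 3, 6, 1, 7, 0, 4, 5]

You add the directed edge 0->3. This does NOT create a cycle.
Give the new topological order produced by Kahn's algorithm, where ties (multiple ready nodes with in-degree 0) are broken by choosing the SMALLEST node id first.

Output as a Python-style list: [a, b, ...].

Answer: [2, 6, 1, 7, 0, 3, 4, 5]

Derivation:
Old toposort: [2, 3, 6, 1, 7, 0, 4, 5]
Added edge: 0->3
Position of 0 (5) > position of 3 (1). Must reorder: 0 must now come before 3.
Run Kahn's algorithm (break ties by smallest node id):
  initial in-degrees: [2, 1, 0, 1, 4, 2, 1, 2]
  ready (indeg=0): [2]
  pop 2: indeg[4]->3; indeg[6]->0; indeg[7]->1 | ready=[6] | order so far=[2]
  pop 6: indeg[1]->0; indeg[4]->2 | ready=[1] | order so far=[2, 6]
  pop 1: indeg[0]->1; indeg[5]->1; indeg[7]->0 | ready=[7] | order so far=[2, 6, 1]
  pop 7: indeg[0]->0; indeg[4]->1; indeg[5]->0 | ready=[0, 5] | order so far=[2, 6, 1, 7]
  pop 0: indeg[3]->0 | ready=[3, 5] | order so far=[2, 6, 1, 7, 0]
  pop 3: indeg[4]->0 | ready=[4, 5] | order so far=[2, 6, 1, 7, 0, 3]
  pop 4: no out-edges | ready=[5] | order so far=[2, 6, 1, 7, 0, 3, 4]
  pop 5: no out-edges | ready=[] | order so far=[2, 6, 1, 7, 0, 3, 4, 5]
  Result: [2, 6, 1, 7, 0, 3, 4, 5]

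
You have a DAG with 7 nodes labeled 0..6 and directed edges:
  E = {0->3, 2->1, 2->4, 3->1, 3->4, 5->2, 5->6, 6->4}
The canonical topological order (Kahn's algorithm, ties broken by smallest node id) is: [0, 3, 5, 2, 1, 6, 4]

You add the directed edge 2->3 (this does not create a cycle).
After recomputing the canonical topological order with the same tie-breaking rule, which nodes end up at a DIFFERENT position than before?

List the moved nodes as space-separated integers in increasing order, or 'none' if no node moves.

Answer: 2 3 5

Derivation:
Old toposort: [0, 3, 5, 2, 1, 6, 4]
Added edge 2->3
Recompute Kahn (smallest-id tiebreak):
  initial in-degrees: [0, 2, 1, 2, 3, 0, 1]
  ready (indeg=0): [0, 5]
  pop 0: indeg[3]->1 | ready=[5] | order so far=[0]
  pop 5: indeg[2]->0; indeg[6]->0 | ready=[2, 6] | order so far=[0, 5]
  pop 2: indeg[1]->1; indeg[3]->0; indeg[4]->2 | ready=[3, 6] | order so far=[0, 5, 2]
  pop 3: indeg[1]->0; indeg[4]->1 | ready=[1, 6] | order so far=[0, 5, 2, 3]
  pop 1: no out-edges | ready=[6] | order so far=[0, 5, 2, 3, 1]
  pop 6: indeg[4]->0 | ready=[4] | order so far=[0, 5, 2, 3, 1, 6]
  pop 4: no out-edges | ready=[] | order so far=[0, 5, 2, 3, 1, 6, 4]
New canonical toposort: [0, 5, 2, 3, 1, 6, 4]
Compare positions:
  Node 0: index 0 -> 0 (same)
  Node 1: index 4 -> 4 (same)
  Node 2: index 3 -> 2 (moved)
  Node 3: index 1 -> 3 (moved)
  Node 4: index 6 -> 6 (same)
  Node 5: index 2 -> 1 (moved)
  Node 6: index 5 -> 5 (same)
Nodes that changed position: 2 3 5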